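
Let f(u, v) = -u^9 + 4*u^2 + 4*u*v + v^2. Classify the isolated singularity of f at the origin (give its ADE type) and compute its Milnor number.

Type A_8, Milnor number mu = 8.

The Hessian of f at 0 is [[8, 4], [4, 2]] with rank 1, so corank 1. A Groebner basis of the Jacobian ideal J(f) in C{u,v} is {v^8, u + v/2}; counting standard monomials gives mu = 8. Corank 1: A-series; mu = 8 gives A_8.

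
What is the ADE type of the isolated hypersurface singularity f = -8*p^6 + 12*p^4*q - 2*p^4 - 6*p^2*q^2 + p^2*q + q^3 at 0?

The Hessian of f at 0 has rank 0. Corank 2; j^3 = q*(p^2 + q^2) splits into three distinct lines over C (the quadratic factor has nonzero discriminant), so D_4.

D_4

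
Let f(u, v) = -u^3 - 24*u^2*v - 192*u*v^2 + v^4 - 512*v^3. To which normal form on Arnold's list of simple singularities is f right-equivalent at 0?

The Hessian of f at 0 has rank 0. Corank 2; j^3 = -(u + 8*v)^3 is a perfect cube, so E-series; the 4-jet and mu = 6 give E_6.

E_{6}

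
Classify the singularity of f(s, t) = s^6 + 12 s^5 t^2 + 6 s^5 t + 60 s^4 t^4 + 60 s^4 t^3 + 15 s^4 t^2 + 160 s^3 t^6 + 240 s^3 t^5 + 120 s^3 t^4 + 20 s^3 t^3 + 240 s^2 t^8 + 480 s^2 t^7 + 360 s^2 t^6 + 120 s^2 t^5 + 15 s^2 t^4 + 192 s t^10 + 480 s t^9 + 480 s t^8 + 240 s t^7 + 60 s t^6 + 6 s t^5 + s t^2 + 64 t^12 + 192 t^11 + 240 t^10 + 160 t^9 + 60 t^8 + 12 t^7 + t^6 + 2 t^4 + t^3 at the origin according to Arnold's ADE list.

The Hessian of f at 0 has rank 0. Corank 2; j^3 = t^2*(s + t) has shape L^2 M (L != M), so D-series; mu = 7 gives D_7.

D7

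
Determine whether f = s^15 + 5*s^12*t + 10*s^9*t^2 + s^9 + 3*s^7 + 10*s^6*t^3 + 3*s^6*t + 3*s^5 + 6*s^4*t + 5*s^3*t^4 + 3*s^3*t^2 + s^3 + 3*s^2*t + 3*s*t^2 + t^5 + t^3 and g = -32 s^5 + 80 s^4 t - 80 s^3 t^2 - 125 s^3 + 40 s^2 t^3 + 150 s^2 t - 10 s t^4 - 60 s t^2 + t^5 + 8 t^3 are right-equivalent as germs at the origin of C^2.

Yes.

The Hessian of f at 0 has rank 0. Corank 2; j^3 = (s + t)^3 is a perfect cube, so E-series; the 5-jet and mu = 8 give E_8. The Hessian of g at 0 has rank 0. Corank 2; j^3 = -(5*s - 2*t)^3 is a perfect cube, so E-series; the 5-jet and mu = 8 give E_8. Both have type E_8, hence right-equivalent.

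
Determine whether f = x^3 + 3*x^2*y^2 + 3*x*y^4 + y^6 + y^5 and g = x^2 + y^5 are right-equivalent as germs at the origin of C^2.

No.

The Hessian of f at 0 has rank 0. Corank 2; j^3 = x^3 is a perfect cube, so E-series; the 5-jet and mu = 8 give E_8. The Hessian of g at 0 has rank 1. Corank 1: A-series; mu = 4 gives A_4. f is E_8 but g is A_4, hence not right-equivalent.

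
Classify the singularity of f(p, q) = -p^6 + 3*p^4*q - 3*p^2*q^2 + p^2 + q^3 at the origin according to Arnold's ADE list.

The Hessian of f at 0 has rank 1. Corank 1: A-series; mu = 2 gives A_2.

A2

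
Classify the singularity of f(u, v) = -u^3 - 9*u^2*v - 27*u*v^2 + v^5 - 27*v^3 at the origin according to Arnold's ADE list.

The Hessian of f at 0 has rank 0. Corank 2; j^3 = -(u + 3*v)^3 is a perfect cube, so E-series; the 5-jet and mu = 8 give E_8.

E_{8}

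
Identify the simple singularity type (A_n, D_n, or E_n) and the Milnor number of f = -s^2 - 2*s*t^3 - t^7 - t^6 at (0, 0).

The Hessian of f at 0 has rank 1. Corank 1: A-series; mu = 6 gives A_6.

Type A_{6}, Milnor number mu = 6.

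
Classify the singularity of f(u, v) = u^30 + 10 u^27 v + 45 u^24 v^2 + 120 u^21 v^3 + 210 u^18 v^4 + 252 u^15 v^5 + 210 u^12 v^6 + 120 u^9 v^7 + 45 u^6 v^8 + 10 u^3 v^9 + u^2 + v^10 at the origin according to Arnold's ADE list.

A9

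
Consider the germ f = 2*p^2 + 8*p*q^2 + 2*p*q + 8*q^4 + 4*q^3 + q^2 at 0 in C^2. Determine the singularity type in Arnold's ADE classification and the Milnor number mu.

Type A1, Milnor number mu = 1.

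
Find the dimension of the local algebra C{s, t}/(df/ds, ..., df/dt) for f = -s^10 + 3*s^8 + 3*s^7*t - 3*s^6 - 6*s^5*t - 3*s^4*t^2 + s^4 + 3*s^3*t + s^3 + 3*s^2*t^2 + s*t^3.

The Hessian of f at 0 has rank 0. Corank 2; j^3 = s^3 is a perfect cube, so E-series; the 4-jet and mu = 7 give E_7.

7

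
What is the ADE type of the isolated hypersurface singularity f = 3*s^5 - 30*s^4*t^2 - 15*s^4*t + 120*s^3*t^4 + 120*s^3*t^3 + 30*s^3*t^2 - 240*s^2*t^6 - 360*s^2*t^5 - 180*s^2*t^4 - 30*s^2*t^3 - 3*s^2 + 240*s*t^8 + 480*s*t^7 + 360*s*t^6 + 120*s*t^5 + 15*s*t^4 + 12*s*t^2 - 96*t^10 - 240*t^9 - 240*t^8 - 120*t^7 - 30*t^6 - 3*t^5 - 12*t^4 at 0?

A_4

The Hessian of f at 0 has rank 1. Corank 1: A-series; mu = 4 gives A_4.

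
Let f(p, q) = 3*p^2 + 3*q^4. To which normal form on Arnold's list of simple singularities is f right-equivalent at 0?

The Hessian of f at 0 is [[6, 0], [0, 0]] with rank 1, so corank 1. A Groebner basis of the Jacobian ideal J(f) in C{p,q} is {q^3, p}; counting standard monomials gives mu = 3. Corank 1: A-series; mu = 3 gives A_3.

A_{3}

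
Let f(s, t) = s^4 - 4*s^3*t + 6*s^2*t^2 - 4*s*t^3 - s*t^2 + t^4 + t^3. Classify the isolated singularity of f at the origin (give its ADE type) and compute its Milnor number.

Type D_{5}, Milnor number mu = 5.

The Hessian of f at 0 has rank 0. Corank 2; j^3 = -t^2*(s - t) has shape L^2 M (L != M), so D-series; mu = 5 gives D_5.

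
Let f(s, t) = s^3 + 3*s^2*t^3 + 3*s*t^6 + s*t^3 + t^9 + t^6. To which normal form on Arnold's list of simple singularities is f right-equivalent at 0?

The Hessian of f at 0 is [[0, 0], [0, 0]] with rank 0, so corank 2. A Groebner basis of the Jacobian ideal J(f) in C{s,t} is {s^3, s*t^2, 3*s^2 + t^3}; counting standard monomials gives mu = 7. Corank 2; j^3 = s^3 is a perfect cube, so E-series; the 4-jet and mu = 7 give E_7.

E_{7}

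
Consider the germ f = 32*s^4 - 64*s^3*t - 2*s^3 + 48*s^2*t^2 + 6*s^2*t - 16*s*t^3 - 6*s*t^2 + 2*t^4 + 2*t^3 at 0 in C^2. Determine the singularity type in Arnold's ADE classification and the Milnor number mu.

Type E_6, Milnor number mu = 6.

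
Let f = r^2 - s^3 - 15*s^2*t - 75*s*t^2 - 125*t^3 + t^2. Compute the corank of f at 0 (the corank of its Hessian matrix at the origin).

1

Hessian at 0 has rank 2.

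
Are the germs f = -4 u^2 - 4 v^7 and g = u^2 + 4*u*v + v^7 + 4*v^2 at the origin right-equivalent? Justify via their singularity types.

The Hessian of f at 0 has rank 1. Corank 1: A-series; mu = 6 gives A_6. The Hessian of g at 0 has rank 1. Corank 1: A-series; mu = 6 gives A_6. Both have type A_6, hence right-equivalent.

Yes.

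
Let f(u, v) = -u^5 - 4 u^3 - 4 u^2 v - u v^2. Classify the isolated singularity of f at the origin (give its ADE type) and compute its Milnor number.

Type D_6, Milnor number mu = 6.

The Hessian of f at 0 has rank 0. Corank 2; j^3 = -u*(2*u + v)^2 has shape L^2 M (L != M), so D-series; mu = 6 gives D_6.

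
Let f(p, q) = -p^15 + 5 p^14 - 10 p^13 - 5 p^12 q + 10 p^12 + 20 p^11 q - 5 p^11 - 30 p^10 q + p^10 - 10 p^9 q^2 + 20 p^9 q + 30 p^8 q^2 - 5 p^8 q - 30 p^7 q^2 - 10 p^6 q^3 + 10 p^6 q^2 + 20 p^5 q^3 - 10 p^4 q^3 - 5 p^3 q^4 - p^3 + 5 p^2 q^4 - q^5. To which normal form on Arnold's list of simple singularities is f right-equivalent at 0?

The Hessian of f at 0 has rank 0. Corank 2; j^3 = -p^3 is a perfect cube, so E-series; the 5-jet and mu = 8 give E_8.

E_8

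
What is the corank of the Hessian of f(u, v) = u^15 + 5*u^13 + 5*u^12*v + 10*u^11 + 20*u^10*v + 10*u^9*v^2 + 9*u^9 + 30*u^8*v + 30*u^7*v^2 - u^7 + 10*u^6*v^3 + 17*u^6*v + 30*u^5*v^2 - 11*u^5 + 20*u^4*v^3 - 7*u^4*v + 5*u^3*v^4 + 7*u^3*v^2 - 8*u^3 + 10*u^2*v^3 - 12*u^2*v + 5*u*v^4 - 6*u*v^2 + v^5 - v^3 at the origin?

The Hessian at 0 is [[0, 0], [0, 0]] of rank 0; hence corank 2.

2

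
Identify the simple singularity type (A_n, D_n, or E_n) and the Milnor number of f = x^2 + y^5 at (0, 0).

The Hessian of f at 0 is [[2, 0], [0, 0]] with rank 1, so corank 1. A Groebner basis of the Jacobian ideal J(f) in C{x,y} is {y^4, x}; counting standard monomials gives mu = 4. Corank 1: A-series; mu = 4 gives A_4.

Type A_4, Milnor number mu = 4.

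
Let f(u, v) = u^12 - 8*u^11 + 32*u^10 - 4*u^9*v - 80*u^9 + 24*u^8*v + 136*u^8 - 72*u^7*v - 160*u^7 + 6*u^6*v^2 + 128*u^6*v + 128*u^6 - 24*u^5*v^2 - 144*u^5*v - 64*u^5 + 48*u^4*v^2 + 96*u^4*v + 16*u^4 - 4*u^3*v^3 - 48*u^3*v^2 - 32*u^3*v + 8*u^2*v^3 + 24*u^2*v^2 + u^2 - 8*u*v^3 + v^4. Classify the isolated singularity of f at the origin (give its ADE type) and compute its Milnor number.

The Hessian of f at 0 is [[2, 0], [0, 0]] with rank 1, so corank 1. A Groebner basis of the Jacobian ideal J(f) in C{u,v} is {v^3, u}; counting standard monomials gives mu = 3. Corank 1: A-series; mu = 3 gives A_3.

Type A3, Milnor number mu = 3.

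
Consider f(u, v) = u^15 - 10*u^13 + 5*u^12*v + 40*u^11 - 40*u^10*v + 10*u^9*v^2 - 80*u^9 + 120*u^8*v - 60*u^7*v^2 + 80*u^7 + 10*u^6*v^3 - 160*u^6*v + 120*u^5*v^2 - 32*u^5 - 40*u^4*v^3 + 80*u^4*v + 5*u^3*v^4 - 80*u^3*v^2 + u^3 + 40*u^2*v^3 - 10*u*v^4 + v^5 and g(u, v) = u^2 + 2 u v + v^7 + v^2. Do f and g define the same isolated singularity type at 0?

The Hessian of f at 0 has rank 0. Corank 2; j^3 = u^3 is a perfect cube, so E-series; the 5-jet and mu = 8 give E_8. The Hessian of g at 0 has rank 1. Corank 1: A-series; mu = 6 gives A_6. f is E_8 but g is A_6, hence not right-equivalent.

No.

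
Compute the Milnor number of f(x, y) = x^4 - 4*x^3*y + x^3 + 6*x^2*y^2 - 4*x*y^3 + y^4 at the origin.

6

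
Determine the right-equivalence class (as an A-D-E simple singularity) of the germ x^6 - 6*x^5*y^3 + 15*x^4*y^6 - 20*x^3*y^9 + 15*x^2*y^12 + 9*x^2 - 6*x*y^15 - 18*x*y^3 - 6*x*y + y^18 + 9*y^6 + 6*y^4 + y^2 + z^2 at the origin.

A_5

The Hessian of f at 0 has rank 2. Corank 1: A-series; mu = 5 gives A_5.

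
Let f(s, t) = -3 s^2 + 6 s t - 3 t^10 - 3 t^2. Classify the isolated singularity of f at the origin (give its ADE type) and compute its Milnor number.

Type A_{9}, Milnor number mu = 9.

The Hessian of f at 0 has rank 1. Corank 1: A-series; mu = 9 gives A_9.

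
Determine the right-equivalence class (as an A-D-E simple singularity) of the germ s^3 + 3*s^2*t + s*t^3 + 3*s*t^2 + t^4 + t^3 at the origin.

The Hessian of f at 0 has rank 0. Corank 2; j^3 = (s + t)^3 is a perfect cube, so E-series; the 4-jet and mu = 7 give E_7.

E_7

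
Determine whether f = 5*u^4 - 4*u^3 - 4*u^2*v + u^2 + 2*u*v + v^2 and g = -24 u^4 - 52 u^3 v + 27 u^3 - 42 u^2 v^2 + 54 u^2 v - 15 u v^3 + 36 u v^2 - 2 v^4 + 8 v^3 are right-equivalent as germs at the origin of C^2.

The Hessian of f at 0 is [[2, 2], [2, 2]] with rank 1, so corank 1. A Groebner basis of the Jacobian ideal J(f) in C{u,v} is {u^2 - u/2 - v/2, u*v + u/2 + v/2, -u/2 + v^2 - v/2}; counting standard monomials gives mu = 3. Corank 1: A-series; mu = 3 gives A_3. The Hessian of g at 0 is [[0, 0], [0, 0]] with rank 0, so corank 2. A Groebner basis of the Jacobian ideal J(g) in C{u,v} is {19683*u^2/4 + 6561*u*v + v^4 + 27*v^3/4 + 2187*v^2, u^3 - 189*u^2/2 - 126*u*v + v^3/6 - 42*v^2, u^2*v + 405*u^2/4 + 135*u*v - 11*v^3/36 + 45*v^2, -81*u^2 + u*v^2 - 108*u*v + 5*v^3/9 - 36*v^2}; counting standard monomials gives mu = 7. Corank 2; j^3 = (3*u + 2*v)^3 is a perfect cube, so E-series; the 4-jet and mu = 7 give E_7. f is A_3 but g is E_7, hence not right-equivalent.

No.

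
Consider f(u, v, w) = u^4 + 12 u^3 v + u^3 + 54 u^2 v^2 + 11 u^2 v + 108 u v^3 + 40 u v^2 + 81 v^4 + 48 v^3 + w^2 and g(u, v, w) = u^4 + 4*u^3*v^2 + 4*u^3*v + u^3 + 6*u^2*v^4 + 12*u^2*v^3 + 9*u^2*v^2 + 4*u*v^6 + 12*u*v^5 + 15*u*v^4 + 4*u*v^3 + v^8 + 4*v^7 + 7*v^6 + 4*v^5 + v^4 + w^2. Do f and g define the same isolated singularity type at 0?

No.

The Hessian of f at 0 is [[0, 0, 0], [0, 0, 0], [0, 0, 2]] with rank 1, so corank 2. A Groebner basis of the Jacobian ideal J(f) in C{u,v,w} is {u*v^2 + u*v + 4*v^2, -u*v/4 + v^3 - v^2, u^2 + 7*u*v + 12*v^2, w}; counting standard monomials gives mu = 5. Corank 2; j^3 = (u + 3*v)*(u + 4*v)^2 has shape L^2 M (L != M), so D-series; mu = 5 gives D_5. The Hessian of g at 0 is [[0, 0, 0], [0, 0, 0], [0, 0, 2]] with rank 1, so corank 2. A Groebner basis of the Jacobian ideal J(g) in C{u,v,w} is {u^3, u^2*v, u^2/2 + u*v^2, -3*u^2/2 + v^3, w}; counting standard monomials gives mu = 6. Corank 2; j^3 = u^3 is a perfect cube, so E-series; the 4-jet and mu = 6 give E_6. f is D_5 but g is E_6, hence not right-equivalent.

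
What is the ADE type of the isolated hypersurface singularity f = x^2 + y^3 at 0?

A2

The Hessian of f at 0 has rank 1. Corank 1: A-series; mu = 2 gives A_2.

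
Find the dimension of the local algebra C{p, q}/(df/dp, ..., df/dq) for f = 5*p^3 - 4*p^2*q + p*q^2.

The Hessian of f at 0 is [[0, 0], [0, 0]] with rank 0, so corank 2. A Groebner basis of the Jacobian ideal J(f) in C{p,q} is {q^3, p^2 - q^2, p*q - 2*q^2}; counting standard monomials gives mu = 4. Corank 2; j^3 = p*(5*p^2 - 4*p*q + q^2) splits into three distinct lines over C (the quadratic factor has nonzero discriminant), so D_4.

4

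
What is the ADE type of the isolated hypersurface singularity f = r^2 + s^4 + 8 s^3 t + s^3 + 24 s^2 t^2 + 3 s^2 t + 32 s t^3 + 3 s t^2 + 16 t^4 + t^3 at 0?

E6

The Hessian of f at 0 has rank 1. Corank 2; j^3 = (s + t)^3 is a perfect cube, so E-series; the 4-jet and mu = 6 give E_6.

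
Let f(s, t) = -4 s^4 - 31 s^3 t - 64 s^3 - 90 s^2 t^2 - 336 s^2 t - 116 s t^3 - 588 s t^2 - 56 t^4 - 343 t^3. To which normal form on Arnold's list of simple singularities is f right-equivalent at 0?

E_7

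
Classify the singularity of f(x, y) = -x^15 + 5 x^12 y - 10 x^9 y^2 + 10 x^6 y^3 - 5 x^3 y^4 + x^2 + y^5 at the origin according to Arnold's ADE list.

A_4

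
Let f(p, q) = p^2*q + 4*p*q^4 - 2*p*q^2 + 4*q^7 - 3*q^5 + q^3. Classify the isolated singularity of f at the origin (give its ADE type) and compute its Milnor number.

Type D6, Milnor number mu = 6.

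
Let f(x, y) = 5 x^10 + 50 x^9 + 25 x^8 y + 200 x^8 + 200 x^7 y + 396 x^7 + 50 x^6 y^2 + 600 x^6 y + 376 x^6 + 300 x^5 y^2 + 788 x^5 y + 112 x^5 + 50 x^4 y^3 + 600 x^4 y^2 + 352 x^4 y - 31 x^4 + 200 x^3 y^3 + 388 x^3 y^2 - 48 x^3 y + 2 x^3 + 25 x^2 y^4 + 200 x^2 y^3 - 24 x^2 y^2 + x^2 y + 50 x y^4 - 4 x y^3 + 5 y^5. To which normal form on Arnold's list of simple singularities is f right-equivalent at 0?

D_{6}

The Hessian of f at 0 has rank 0. Corank 2; j^3 = x^2*(2*x + y) has shape L^2 M (L != M), so D-series; mu = 6 gives D_6.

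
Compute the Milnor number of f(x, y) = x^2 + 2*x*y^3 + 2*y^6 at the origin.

5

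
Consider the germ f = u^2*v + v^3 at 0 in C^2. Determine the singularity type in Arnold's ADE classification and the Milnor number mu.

The Hessian of f at 0 has rank 0. Corank 2; j^3 = v*(u^2 + v^2) splits into three distinct lines over C (the quadratic factor has nonzero discriminant), so D_4.

Type D_{4}, Milnor number mu = 4.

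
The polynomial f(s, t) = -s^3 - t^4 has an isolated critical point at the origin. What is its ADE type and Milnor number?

Type E_{6}, Milnor number mu = 6.

The Hessian of f at 0 has rank 0. Corank 2; j^3 = -s^3 is a perfect cube, so E-series; the 4-jet and mu = 6 give E_6.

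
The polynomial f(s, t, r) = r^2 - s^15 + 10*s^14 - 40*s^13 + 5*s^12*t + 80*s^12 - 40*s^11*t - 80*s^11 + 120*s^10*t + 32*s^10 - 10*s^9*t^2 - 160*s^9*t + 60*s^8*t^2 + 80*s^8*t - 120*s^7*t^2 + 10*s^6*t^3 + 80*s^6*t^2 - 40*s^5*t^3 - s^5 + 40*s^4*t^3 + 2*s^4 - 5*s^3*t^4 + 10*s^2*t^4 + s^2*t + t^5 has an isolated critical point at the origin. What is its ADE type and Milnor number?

Type D6, Milnor number mu = 6.

The Hessian of f at 0 has rank 1. Corank 2; j^3 = s^2*t has shape L^2 M (L != M), so D-series; mu = 6 gives D_6.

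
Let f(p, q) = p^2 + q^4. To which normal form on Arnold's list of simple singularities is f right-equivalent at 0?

A_3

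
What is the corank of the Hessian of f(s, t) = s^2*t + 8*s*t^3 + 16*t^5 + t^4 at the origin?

2

The Hessian at 0 is [[0, 0], [0, 0]] of rank 0; hence corank 2.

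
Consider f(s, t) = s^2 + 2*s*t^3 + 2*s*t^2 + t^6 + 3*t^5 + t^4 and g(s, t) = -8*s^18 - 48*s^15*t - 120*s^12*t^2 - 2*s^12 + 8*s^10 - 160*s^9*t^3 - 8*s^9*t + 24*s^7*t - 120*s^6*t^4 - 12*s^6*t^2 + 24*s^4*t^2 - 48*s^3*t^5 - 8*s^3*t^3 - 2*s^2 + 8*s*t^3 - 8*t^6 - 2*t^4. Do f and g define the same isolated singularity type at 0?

The Hessian of f at 0 has rank 1. Corank 1: A-series; mu = 4 gives A_4. The Hessian of g at 0 has rank 1. Corank 1: A-series; mu = 3 gives A_3. f is A_4 but g is A_3, hence not right-equivalent.

No.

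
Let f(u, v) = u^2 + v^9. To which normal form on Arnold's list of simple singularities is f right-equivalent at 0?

A_{8}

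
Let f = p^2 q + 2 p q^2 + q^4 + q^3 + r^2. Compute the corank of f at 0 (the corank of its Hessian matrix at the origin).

Hessian at 0 has rank 1.

2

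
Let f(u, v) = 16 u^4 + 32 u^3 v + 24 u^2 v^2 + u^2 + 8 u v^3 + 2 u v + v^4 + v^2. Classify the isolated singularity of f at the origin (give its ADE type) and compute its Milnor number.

The Hessian of f at 0 has rank 1. Corank 1: A-series; mu = 3 gives A_3.

Type A_{3}, Milnor number mu = 3.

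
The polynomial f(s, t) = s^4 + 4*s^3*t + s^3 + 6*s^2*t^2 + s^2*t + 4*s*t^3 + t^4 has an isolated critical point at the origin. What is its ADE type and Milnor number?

The Hessian of f at 0 is [[0, 0], [0, 0]] with rank 0, so corank 2. A Groebner basis of the Jacobian ideal J(f) in C{s,t} is {s*t^2, -s*t/4 + t^3, s^2 + s*t}; counting standard monomials gives mu = 5. Corank 2; j^3 = s^2*(s + t) has shape L^2 M (L != M), so D-series; mu = 5 gives D_5.

Type D_{5}, Milnor number mu = 5.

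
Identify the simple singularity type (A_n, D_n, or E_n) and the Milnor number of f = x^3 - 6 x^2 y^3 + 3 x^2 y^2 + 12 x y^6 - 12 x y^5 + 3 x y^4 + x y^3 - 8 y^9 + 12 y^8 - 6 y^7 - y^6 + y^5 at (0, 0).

The Hessian of f at 0 has rank 0. Corank 2; j^3 = x^3 is a perfect cube, so E-series; the 4-jet and mu = 7 give E_7.

Type E_{7}, Milnor number mu = 7.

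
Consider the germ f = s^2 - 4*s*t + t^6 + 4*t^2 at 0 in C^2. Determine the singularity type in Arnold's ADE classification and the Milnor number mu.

Type A_5, Milnor number mu = 5.

The Hessian of f at 0 is [[2, -4], [-4, 8]] with rank 1, so corank 1. A Groebner basis of the Jacobian ideal J(f) in C{s,t} is {t^5, s - 2*t}; counting standard monomials gives mu = 5. Corank 1: A-series; mu = 5 gives A_5.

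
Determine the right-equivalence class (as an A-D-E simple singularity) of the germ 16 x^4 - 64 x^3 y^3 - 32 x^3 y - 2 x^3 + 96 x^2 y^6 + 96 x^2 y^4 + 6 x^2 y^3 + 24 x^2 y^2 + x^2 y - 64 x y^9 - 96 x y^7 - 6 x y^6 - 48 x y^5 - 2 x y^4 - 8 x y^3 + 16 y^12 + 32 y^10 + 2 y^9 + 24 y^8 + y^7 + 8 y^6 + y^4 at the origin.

The Hessian of f at 0 has rank 0. Corank 2; j^3 = -x^2*(2*x - y) has shape L^2 M (L != M), so D-series; mu = 5 gives D_5.

D_{5}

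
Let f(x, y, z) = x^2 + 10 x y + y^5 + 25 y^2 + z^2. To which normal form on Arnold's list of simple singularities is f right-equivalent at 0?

The Hessian of f at 0 is [[2, 10, 0], [10, 50, 0], [0, 0, 2]] with rank 2, so corank 1. A Groebner basis of the Jacobian ideal J(f) in C{x,y,z} is {y^4, x + 5*y, z}; counting standard monomials gives mu = 4. Corank 1: A-series; mu = 4 gives A_4.

A4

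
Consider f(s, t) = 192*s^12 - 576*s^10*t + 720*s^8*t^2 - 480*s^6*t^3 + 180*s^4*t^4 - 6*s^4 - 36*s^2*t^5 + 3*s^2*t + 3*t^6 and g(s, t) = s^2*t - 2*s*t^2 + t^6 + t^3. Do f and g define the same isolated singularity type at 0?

Yes.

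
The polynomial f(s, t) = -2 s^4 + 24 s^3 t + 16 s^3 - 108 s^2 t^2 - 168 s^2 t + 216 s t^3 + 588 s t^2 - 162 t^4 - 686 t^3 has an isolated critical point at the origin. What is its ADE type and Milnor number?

Type E_{6}, Milnor number mu = 6.

The Hessian of f at 0 has rank 0. Corank 2; j^3 = 2*(2*s - 7*t)^3 is a perfect cube, so E-series; the 4-jet and mu = 6 give E_6.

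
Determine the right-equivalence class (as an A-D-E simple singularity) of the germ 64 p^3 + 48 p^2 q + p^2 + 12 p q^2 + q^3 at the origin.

A_2

The Hessian of f at 0 has rank 1. Corank 1: A-series; mu = 2 gives A_2.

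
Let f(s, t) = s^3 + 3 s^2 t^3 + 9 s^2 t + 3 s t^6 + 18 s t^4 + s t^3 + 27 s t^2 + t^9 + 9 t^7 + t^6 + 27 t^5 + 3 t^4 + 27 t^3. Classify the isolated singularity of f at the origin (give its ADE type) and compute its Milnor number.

Type E7, Milnor number mu = 7.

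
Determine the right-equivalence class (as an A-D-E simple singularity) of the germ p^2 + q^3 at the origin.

The Hessian of f at 0 has rank 1. Corank 1: A-series; mu = 2 gives A_2.

A_2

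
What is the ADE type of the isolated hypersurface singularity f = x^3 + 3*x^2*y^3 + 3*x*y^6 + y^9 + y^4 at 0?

The Hessian of f at 0 has rank 0. Corank 2; j^3 = x^3 is a perfect cube, so E-series; the 4-jet and mu = 6 give E_6.

E_6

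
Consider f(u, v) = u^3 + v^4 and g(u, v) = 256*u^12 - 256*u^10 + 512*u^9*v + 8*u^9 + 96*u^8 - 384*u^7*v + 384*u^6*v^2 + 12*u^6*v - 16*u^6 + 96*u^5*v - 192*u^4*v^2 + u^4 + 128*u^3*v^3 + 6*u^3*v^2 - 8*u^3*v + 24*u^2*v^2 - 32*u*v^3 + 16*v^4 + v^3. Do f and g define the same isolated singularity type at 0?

The Hessian of f at 0 is [[0, 0], [0, 0]] with rank 0, so corank 2. A Groebner basis of the Jacobian ideal J(f) in C{u,v} is {v^3, u^2}; counting standard monomials gives mu = 6. Corank 2; j^3 = u^3 is a perfect cube, so E-series; the 4-jet and mu = 6 give E_6. The Hessian of g at 0 is [[0, 0], [0, 0]] with rank 0, so corank 2. A Groebner basis of the Jacobian ideal J(g) in C{u,v} is {u^3 - 6*u^2*v, v^2}; counting standard monomials gives mu = 6. Corank 2; j^3 = v^3 is a perfect cube, so E-series; the 4-jet and mu = 6 give E_6. Both have type E_6, hence right-equivalent.

Yes.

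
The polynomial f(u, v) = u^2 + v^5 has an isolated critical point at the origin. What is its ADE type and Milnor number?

The Hessian of f at 0 is [[2, 0], [0, 0]] with rank 1, so corank 1. A Groebner basis of the Jacobian ideal J(f) in C{u,v} is {v^4, u}; counting standard monomials gives mu = 4. Corank 1: A-series; mu = 4 gives A_4.

Type A_{4}, Milnor number mu = 4.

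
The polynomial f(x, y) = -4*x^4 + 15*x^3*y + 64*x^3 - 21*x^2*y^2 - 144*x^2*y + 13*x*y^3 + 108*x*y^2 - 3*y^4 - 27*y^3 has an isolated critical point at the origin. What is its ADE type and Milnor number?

Type E_7, Milnor number mu = 7.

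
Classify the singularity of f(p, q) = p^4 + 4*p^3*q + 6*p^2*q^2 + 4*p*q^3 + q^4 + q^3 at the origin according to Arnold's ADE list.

E6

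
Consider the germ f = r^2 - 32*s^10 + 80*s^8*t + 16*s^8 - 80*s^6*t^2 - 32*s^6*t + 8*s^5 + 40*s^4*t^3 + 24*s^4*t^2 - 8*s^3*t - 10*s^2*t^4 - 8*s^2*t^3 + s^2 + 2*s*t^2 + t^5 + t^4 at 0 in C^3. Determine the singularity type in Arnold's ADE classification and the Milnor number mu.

Type A_4, Milnor number mu = 4.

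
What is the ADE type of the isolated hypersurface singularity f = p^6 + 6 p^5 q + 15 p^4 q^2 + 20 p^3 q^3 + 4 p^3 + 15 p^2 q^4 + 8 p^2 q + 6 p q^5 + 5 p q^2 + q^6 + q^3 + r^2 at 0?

The Hessian of f at 0 is [[0, 0, 0], [0, 0, 0], [0, 0, 2]] with rank 1, so corank 2. A Groebner basis of the Jacobian ideal J(f) in C{p,q,r} is {-32*p*q/3 + q^5 - 16*q^2/3, p*q^2 + q^3/2, p^2 + 3*p*q/2 + q^2/2, r}; counting standard monomials gives mu = 7. Corank 2; j^3 = (p + q)*(2*p + q)^2 has shape L^2 M (L != M), so D-series; mu = 7 gives D_7.

D_{7}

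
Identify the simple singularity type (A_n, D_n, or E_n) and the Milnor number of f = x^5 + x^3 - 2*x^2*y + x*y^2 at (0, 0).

Type D6, Milnor number mu = 6.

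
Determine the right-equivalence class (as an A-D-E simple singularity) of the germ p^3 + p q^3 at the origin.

E_7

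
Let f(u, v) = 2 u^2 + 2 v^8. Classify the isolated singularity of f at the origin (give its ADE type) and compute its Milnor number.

Type A_7, Milnor number mu = 7.

The Hessian of f at 0 has rank 1. Corank 1: A-series; mu = 7 gives A_7.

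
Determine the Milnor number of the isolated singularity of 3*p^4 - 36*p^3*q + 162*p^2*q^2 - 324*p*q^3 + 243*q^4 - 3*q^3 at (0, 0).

6

The Hessian of f at 0 is [[0, 0], [0, 0]] with rank 0, so corank 2. A Groebner basis of the Jacobian ideal J(f) in C{p,q} is {p^3 - 9*p^2*q, q^2}; counting standard monomials gives mu = 6. Corank 2; j^3 = -3*q^3 is a perfect cube, so E-series; the 4-jet and mu = 6 give E_6.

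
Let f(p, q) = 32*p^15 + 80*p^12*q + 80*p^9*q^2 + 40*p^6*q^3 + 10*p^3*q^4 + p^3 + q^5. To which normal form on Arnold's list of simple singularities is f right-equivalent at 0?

E8

The Hessian of f at 0 has rank 0. Corank 2; j^3 = p^3 is a perfect cube, so E-series; the 5-jet and mu = 8 give E_8.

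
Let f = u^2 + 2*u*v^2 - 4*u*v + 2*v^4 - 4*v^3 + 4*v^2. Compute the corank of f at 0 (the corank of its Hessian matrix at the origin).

1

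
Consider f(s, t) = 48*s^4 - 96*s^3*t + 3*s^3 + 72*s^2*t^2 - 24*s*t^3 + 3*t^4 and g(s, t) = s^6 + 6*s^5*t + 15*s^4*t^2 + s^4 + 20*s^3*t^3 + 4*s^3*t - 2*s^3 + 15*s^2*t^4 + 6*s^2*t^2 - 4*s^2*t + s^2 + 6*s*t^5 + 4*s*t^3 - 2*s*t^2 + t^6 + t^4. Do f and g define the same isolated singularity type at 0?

No.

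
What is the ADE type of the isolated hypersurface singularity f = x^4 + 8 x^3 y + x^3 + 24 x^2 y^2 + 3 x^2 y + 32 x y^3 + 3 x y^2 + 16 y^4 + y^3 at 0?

E6

The Hessian of f at 0 is [[0, 0], [0, 0]] with rank 0, so corank 2. A Groebner basis of the Jacobian ideal J(f) in C{x,y} is {y^4, x*y^2 + 4*y^3/3, x^2 + 2*x*y + y^2}; counting standard monomials gives mu = 6. Corank 2; j^3 = (x + y)^3 is a perfect cube, so E-series; the 4-jet and mu = 6 give E_6.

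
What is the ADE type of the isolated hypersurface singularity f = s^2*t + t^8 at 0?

D_{9}

The Hessian of f at 0 is [[0, 0], [0, 0]] with rank 0, so corank 2. A Groebner basis of the Jacobian ideal J(f) in C{s,t} is {s^2/8 + t^7, s^3, s*t}; counting standard monomials gives mu = 9. Corank 2; j^3 = s^2*t has shape L^2 M (L != M), so D-series; mu = 9 gives D_9.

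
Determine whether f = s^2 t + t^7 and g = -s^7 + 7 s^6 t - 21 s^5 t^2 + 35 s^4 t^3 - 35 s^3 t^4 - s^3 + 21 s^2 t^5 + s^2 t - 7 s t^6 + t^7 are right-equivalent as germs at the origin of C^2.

The Hessian of f at 0 is [[0, 0], [0, 0]] with rank 0, so corank 2. A Groebner basis of the Jacobian ideal J(f) in C{s,t} is {s^2/7 + t^6, s^3, s*t}; counting standard monomials gives mu = 8. Corank 2; j^3 = s^2*t has shape L^2 M (L != M), so D-series; mu = 8 gives D_8. The Hessian of g at 0 is [[0, 0], [0, 0]] with rank 0, so corank 2. A Groebner basis of the Jacobian ideal J(g) in C{s,t} is {s*t/7 + t^6, s*t^2, s^2 - s*t}; counting standard monomials gives mu = 8. Corank 2; j^3 = -s^2*(s - t) has shape L^2 M (L != M), so D-series; mu = 8 gives D_8. Both have type D_8, hence right-equivalent.

Yes.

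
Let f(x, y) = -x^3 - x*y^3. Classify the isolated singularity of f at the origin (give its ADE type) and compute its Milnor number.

Type E7, Milnor number mu = 7.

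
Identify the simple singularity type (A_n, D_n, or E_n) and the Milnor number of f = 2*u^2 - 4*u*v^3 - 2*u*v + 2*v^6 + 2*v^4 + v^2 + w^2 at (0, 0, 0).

Type A1, Milnor number mu = 1.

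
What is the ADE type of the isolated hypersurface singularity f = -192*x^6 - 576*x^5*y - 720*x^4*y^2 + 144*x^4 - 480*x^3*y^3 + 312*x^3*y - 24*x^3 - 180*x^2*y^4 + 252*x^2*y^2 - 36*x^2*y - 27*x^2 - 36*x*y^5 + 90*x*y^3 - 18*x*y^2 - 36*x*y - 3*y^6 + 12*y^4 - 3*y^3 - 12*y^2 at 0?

A_{2}

The Hessian of f at 0 is [[-54, -36], [-36, -24]] with rank 1, so corank 1. A Groebner basis of the Jacobian ideal J(f) in C{x,y} is {y^2, x + 2*y/3}; counting standard monomials gives mu = 2. Corank 1: A-series; mu = 2 gives A_2.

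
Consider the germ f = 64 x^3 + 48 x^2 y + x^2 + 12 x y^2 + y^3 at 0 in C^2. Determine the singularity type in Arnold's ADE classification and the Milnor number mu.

Type A2, Milnor number mu = 2.

The Hessian of f at 0 is [[2, 0], [0, 0]] with rank 1, so corank 1. A Groebner basis of the Jacobian ideal J(f) in C{x,y} is {y^2, x}; counting standard monomials gives mu = 2. Corank 1: A-series; mu = 2 gives A_2.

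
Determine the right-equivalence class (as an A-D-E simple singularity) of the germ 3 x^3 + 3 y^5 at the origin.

The Hessian of f at 0 is [[0, 0], [0, 0]] with rank 0, so corank 2. A Groebner basis of the Jacobian ideal J(f) in C{x,y} is {y^4, x^2}; counting standard monomials gives mu = 8. Corank 2; j^3 = 3*x^3 is a perfect cube, so E-series; the 5-jet and mu = 8 give E_8.

E_{8}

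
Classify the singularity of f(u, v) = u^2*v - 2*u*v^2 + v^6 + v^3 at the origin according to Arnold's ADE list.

D7

The Hessian of f at 0 has rank 0. Corank 2; j^3 = v*(u - v)^2 has shape L^2 M (L != M), so D-series; mu = 7 gives D_7.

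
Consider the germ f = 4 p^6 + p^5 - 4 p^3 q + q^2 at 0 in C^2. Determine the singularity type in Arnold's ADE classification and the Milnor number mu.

The Hessian of f at 0 has rank 1. Corank 1: A-series; mu = 4 gives A_4.

Type A_{4}, Milnor number mu = 4.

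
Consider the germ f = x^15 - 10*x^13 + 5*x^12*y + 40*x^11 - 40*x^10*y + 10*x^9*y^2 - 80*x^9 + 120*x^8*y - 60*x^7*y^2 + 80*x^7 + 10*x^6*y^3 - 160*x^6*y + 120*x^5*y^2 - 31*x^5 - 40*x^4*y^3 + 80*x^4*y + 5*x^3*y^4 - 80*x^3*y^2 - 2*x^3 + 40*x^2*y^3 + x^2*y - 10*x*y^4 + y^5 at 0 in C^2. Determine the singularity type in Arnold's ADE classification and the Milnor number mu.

Type D6, Milnor number mu = 6.

The Hessian of f at 0 has rank 0. Corank 2; j^3 = -x^2*(2*x - y) has shape L^2 M (L != M), so D-series; mu = 6 gives D_6.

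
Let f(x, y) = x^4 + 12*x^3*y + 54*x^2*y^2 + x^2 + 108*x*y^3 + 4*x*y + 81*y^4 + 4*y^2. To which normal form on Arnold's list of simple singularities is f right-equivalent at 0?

A_{3}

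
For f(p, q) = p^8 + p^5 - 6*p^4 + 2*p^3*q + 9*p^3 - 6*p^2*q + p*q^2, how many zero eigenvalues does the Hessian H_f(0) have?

2

Hessian at 0 has rank 0.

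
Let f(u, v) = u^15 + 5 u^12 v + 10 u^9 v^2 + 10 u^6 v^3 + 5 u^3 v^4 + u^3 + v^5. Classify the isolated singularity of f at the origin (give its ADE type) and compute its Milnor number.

Type E8, Milnor number mu = 8.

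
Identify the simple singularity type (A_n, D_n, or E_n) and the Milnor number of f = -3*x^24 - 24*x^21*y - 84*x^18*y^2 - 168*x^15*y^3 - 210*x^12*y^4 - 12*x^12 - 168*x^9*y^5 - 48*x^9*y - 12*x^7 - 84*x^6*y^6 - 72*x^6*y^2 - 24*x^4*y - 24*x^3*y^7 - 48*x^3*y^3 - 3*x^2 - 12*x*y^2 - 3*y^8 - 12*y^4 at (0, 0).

Type A_{7}, Milnor number mu = 7.

The Hessian of f at 0 has rank 1. Corank 1: A-series; mu = 7 gives A_7.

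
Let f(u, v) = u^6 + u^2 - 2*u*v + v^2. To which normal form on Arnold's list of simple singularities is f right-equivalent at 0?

A5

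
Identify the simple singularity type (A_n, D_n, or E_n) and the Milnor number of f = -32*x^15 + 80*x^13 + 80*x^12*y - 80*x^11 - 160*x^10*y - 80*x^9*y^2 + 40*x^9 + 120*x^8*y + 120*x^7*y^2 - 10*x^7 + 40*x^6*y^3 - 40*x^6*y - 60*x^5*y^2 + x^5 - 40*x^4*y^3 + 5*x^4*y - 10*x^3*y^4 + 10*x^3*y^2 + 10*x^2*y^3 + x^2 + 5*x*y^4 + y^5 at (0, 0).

The Hessian of f at 0 is [[2, 0], [0, 0]] with rank 1, so corank 1. A Groebner basis of the Jacobian ideal J(f) in C{x,y} is {y^4, x}; counting standard monomials gives mu = 4. Corank 1: A-series; mu = 4 gives A_4.

Type A_{4}, Milnor number mu = 4.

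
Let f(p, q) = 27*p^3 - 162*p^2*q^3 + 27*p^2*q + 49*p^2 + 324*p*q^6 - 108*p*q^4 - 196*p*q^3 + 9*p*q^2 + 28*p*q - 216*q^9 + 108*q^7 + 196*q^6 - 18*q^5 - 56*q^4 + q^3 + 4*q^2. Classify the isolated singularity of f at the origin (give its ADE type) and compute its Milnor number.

Type A_{2}, Milnor number mu = 2.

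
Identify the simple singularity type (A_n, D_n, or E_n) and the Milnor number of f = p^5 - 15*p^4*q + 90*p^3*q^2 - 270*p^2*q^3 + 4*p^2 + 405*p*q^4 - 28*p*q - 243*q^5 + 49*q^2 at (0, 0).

The Hessian of f at 0 is [[8, -28], [-28, 98]] with rank 1, so corank 1. A Groebner basis of the Jacobian ideal J(f) in C{p,q} is {q^4, p - 7*q/2}; counting standard monomials gives mu = 4. Corank 1: A-series; mu = 4 gives A_4.

Type A4, Milnor number mu = 4.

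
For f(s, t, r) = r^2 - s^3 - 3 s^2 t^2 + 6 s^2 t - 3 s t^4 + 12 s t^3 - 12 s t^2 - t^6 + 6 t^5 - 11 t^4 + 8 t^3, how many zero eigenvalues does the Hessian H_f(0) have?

2

Hessian at 0 has rank 1.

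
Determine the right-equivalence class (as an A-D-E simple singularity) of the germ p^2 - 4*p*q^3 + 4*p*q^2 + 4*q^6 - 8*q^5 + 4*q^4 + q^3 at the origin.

A2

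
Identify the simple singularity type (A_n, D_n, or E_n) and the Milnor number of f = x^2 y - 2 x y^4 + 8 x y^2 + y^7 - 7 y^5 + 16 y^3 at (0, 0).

The Hessian of f at 0 has rank 0. Corank 2; j^3 = y*(x + 4*y)^2 has shape L^2 M (L != M), so D-series; mu = 6 gives D_6.

Type D_{6}, Milnor number mu = 6.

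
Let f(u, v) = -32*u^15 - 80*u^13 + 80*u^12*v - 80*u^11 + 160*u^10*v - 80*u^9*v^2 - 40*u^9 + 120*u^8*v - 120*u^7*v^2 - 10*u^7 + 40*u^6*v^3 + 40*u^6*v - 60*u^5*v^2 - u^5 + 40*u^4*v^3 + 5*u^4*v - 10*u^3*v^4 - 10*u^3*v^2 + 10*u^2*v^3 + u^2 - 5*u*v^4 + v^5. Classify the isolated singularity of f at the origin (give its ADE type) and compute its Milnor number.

Type A_4, Milnor number mu = 4.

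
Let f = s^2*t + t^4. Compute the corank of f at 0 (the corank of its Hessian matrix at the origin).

The Hessian at 0 is [[0, 0], [0, 0]] of rank 0; hence corank 2.

2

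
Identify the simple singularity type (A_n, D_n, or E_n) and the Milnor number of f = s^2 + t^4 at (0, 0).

The Hessian of f at 0 has rank 1. Corank 1: A-series; mu = 3 gives A_3.

Type A_3, Milnor number mu = 3.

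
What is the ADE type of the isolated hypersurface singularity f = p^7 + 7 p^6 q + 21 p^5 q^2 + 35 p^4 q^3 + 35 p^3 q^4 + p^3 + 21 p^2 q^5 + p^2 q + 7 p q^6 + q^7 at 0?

D8

The Hessian of f at 0 has rank 0. Corank 2; j^3 = p^2*(p + q) has shape L^2 M (L != M), so D-series; mu = 8 gives D_8.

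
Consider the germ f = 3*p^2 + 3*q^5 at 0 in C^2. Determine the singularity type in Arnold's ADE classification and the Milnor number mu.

The Hessian of f at 0 has rank 1. Corank 1: A-series; mu = 4 gives A_4.

Type A_4, Milnor number mu = 4.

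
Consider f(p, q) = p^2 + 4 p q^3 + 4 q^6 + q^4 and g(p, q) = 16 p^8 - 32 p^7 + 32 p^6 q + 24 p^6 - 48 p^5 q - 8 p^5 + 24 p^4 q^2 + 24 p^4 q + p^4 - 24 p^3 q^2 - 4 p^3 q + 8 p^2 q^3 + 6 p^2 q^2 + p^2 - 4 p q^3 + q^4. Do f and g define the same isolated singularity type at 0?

Yes.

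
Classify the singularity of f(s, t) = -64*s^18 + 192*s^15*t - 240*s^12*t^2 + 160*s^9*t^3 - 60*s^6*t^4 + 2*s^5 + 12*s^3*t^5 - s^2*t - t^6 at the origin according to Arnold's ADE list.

D7

The Hessian of f at 0 has rank 0. Corank 2; j^3 = -s^2*t has shape L^2 M (L != M), so D-series; mu = 7 gives D_7.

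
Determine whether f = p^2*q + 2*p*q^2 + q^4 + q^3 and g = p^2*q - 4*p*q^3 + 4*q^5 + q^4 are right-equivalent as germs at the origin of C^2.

Yes.

The Hessian of f at 0 is [[0, 0], [0, 0]] with rank 0, so corank 2. A Groebner basis of the Jacobian ideal J(f) in C{p,q} is {p^3 - p^2/4 + q^2/4, p^2/4 + q^3 - q^2/4, p*q + q^2}; counting standard monomials gives mu = 5. Corank 2; j^3 = q*(p + q)^2 has shape L^2 M (L != M), so D-series; mu = 5 gives D_5. The Hessian of g at 0 is [[0, 0], [0, 0]] with rank 0, so corank 2. A Groebner basis of the Jacobian ideal J(g) in C{p,q} is {p*q^2, -p*q/2 + q^3, p^2 + 2*p*q}; counting standard monomials gives mu = 5. Corank 2; j^3 = p^2*q has shape L^2 M (L != M), so D-series; mu = 5 gives D_5. Both have type D_5, hence right-equivalent.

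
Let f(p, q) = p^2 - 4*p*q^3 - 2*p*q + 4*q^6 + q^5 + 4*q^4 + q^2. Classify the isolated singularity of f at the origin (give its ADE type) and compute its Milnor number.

Type A_{4}, Milnor number mu = 4.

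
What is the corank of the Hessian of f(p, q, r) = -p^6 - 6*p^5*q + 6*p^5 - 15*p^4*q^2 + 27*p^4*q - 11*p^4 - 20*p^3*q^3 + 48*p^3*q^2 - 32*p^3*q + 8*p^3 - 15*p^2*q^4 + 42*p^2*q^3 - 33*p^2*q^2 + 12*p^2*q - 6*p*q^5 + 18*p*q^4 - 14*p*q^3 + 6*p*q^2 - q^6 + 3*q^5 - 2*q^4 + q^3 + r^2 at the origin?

Hessian at 0 has rank 1.

2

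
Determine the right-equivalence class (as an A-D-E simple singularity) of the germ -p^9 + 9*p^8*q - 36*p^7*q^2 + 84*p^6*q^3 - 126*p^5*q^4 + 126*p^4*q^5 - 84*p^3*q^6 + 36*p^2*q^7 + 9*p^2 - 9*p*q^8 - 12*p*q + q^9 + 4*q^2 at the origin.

A_8

The Hessian of f at 0 has rank 1. Corank 1: A-series; mu = 8 gives A_8.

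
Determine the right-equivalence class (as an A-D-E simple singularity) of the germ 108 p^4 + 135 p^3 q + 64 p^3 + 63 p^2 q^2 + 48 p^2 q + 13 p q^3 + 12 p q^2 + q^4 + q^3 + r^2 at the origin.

E7

The Hessian of f at 0 is [[0, 0, 0], [0, 0, 0], [0, 0, 2]] with rank 1, so corank 2. A Groebner basis of the Jacobian ideal J(f) in C{p,q,r} is {65536*p^2/3 + 32768*p*q/3 + q^4 + 64*q^3/9 + 4096*q^2/3, p^3 + 112*p^2/3 + 56*p*q/3 + q^3/36 + 7*q^2/3, p^2*q - 832*p^2/9 - 416*p*q/9 - 5*q^3/54 - 52*q^2/9, 512*p^2/3 + p*q^2 + 256*p*q/3 + 11*q^3/36 + 32*q^2/3, r}; counting standard monomials gives mu = 7. Corank 2; j^3 = (4*p + q)^3 is a perfect cube, so E-series; the 4-jet and mu = 7 give E_7.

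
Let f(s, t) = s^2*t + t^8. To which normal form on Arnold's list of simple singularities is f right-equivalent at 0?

The Hessian of f at 0 is [[0, 0], [0, 0]] with rank 0, so corank 2. A Groebner basis of the Jacobian ideal J(f) in C{s,t} is {s^2/8 + t^7, s^3, s*t}; counting standard monomials gives mu = 9. Corank 2; j^3 = s^2*t has shape L^2 M (L != M), so D-series; mu = 9 gives D_9.

D9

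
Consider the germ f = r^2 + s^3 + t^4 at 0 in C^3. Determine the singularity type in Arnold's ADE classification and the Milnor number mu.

Type E_6, Milnor number mu = 6.

The Hessian of f at 0 has rank 1. Corank 2; j^3 = s^3 is a perfect cube, so E-series; the 4-jet and mu = 6 give E_6.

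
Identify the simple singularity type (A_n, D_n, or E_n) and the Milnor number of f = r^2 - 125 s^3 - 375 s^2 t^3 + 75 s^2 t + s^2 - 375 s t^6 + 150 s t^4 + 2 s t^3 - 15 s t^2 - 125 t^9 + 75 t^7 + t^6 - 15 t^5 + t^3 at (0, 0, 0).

Type A2, Milnor number mu = 2.

The Hessian of f at 0 is [[2, 0, 0], [0, 0, 0], [0, 0, 2]] with rank 2, so corank 1. A Groebner basis of the Jacobian ideal J(f) in C{s,t,r} is {t^2, s, r}; counting standard monomials gives mu = 2. Corank 1: A-series; mu = 2 gives A_2.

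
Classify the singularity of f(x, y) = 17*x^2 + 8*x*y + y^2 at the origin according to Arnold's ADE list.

A1

The Hessian of f at 0 has rank 2. Corank 0: nondegenerate Morse point, so A_1.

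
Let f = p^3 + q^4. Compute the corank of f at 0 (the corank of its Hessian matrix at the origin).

2

The Hessian at 0 is [[0, 0], [0, 0]] of rank 0; hence corank 2.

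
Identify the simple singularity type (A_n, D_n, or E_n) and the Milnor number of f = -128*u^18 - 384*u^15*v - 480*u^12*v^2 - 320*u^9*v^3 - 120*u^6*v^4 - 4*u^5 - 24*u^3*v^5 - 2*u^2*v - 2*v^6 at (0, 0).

Type D7, Milnor number mu = 7.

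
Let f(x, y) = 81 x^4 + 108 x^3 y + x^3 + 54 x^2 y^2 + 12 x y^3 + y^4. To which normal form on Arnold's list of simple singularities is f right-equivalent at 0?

E_6

The Hessian of f at 0 has rank 0. Corank 2; j^3 = x^3 is a perfect cube, so E-series; the 4-jet and mu = 6 give E_6.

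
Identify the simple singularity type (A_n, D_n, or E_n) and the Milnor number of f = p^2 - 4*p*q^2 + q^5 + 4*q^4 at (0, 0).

The Hessian of f at 0 has rank 1. Corank 1: A-series; mu = 4 gives A_4.

Type A_4, Milnor number mu = 4.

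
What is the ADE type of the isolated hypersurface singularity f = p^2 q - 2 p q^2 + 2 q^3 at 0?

D_4

The Hessian of f at 0 has rank 0. Corank 2; j^3 = q*(p^2 - 2*p*q + 2*q^2) splits into three distinct lines over C (the quadratic factor has nonzero discriminant), so D_4.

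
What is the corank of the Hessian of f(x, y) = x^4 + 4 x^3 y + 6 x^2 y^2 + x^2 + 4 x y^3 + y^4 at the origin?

Hessian at 0 has rank 1.

1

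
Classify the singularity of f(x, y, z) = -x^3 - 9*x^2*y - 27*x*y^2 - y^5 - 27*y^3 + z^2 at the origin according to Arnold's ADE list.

E_8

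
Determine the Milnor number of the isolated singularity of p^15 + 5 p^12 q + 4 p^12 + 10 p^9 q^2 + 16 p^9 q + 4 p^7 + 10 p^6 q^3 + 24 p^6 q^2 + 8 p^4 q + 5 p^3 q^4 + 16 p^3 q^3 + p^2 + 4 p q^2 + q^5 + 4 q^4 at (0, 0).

4

The Hessian of f at 0 has rank 1. Corank 1: A-series; mu = 4 gives A_4.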